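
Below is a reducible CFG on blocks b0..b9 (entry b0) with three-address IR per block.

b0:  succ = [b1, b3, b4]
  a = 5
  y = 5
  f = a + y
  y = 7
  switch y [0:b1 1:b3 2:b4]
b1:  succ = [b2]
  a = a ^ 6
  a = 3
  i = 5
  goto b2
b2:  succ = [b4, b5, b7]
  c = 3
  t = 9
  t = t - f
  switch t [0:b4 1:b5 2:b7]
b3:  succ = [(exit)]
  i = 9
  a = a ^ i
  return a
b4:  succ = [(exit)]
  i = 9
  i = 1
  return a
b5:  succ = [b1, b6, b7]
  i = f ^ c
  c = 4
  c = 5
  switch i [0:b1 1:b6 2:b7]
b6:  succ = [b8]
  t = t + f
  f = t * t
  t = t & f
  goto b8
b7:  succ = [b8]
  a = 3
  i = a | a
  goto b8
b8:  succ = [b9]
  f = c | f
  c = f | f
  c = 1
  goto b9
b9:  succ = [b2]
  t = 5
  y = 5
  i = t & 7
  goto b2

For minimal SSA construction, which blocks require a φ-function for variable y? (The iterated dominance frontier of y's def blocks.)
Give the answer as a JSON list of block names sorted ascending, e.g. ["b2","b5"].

idom tree: b1←b0 b2←b1 b3←b0 b4←b0 b5←b2 b6←b5 b7←b2 b8←b2 b9←b8
Join-block Dom:
  b1: preds {b0,b5}: {b0} ∩ {b0,b1,b2,b5} = {b0}; idom=b0
  b2: preds {b1,b9}: {b0,b1} ∩ {b0,b1,b2,b8,b9} = {b0,b1}; idom=b1
  b4: preds {b0,b2}: {b0} ∩ {b0,b1,b2} = {b0}; idom=b0
  b7: preds {b2,b5}: {b0,b1,b2} ∩ {b0,b1,b2,b5} = {b0,b1,b2}; idom=b2
  b8: preds {b6,b7}: {b0,b1,b2,b5,b6} ∩ {b0,b1,b2,b7} = {b0,b1,b2}; idom=b2

Frontier:
  b1←b0: walk · to b0
  b1←b5: walk b5→b2→b1 to b0
  b2←b1: walk · to b1
  b2←b9: walk b9→b8→b2 to b1
  b4←b0: walk · to b0
  b4←b2: walk b2→b1 to b0
  b7←b2: walk · to b2
  b7←b5: walk b5 to b2
  b8←b6: walk b6→b5 to b2
  b8←b7: walk b7 to b2
  b0 → ∅
  b1 → {b1,b4}
  b2 → {b1,b2,b4}
  b3 → ∅
  b4 → ∅
  b5 → {b1,b7,b8}
  b6 → {b8}
  b7 → {b8}
  b8 → {b2}
  b9 → {b2}

φ for y: defs {b0,b9}
  DF⁺ = {b1,b2,b4}

Answer: ["b1", "b2", "b4"]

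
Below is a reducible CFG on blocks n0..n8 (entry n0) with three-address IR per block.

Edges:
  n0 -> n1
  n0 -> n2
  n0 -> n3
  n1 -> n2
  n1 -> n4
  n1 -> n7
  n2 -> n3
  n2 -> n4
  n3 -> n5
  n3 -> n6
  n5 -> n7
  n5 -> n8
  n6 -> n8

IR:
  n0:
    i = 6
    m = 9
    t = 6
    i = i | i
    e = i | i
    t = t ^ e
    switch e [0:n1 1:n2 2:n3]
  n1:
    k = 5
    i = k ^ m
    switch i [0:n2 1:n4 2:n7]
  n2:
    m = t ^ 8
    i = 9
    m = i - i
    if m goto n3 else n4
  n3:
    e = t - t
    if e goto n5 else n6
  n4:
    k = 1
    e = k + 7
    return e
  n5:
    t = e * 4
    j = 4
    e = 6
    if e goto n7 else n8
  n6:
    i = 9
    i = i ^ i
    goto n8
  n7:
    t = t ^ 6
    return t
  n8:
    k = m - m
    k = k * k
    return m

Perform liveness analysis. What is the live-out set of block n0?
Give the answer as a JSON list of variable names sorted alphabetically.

Answer: ["m", "t"]

Derivation:
Per-block:
  n0 def {e,i,m,t} use ∅
  n1 def {i,k} use {m}
  n2 def {i,m} use {t}
  n3 def {e} use {t}
  n4 def {e,k} use ∅
  n5 def {e,j,t} use {e}
  n6 def {i} use ∅
  n7 def {t} use {t}
  n8 def {k} use {m}

Live sets:
  n0 li=∅ lo={m,t}
  n1 li={m,t} lo={t}
  n2 li={t} lo={m,t}
  n3 li={m,t} lo={e,m}
  n4 li=∅ lo=∅
  n5 li={e,m} lo={m,t}
  n6 li={m} lo={m}
  n7 li={t} lo=∅
  n8 li={m} lo=∅

live-out(n0) = ["m", "t"]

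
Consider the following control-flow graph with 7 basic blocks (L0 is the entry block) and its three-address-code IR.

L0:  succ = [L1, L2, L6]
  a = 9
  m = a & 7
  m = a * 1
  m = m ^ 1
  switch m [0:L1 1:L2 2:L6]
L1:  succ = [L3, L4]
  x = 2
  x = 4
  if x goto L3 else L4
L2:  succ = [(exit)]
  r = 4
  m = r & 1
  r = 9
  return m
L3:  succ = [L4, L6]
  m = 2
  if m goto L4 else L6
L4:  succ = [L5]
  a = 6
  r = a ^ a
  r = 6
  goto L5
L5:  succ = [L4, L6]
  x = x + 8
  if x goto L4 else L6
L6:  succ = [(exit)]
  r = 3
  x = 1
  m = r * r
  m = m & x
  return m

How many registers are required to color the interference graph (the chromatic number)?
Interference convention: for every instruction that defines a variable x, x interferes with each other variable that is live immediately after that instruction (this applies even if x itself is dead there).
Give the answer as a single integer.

Answer: 3

Analysis:
Per-block:
  L0: def={a,m} ue=∅
  L1: def={x} ue=∅
  L2: def={m,r} ue=∅
  L3: def={m} ue=∅
  L4: def={a,r} ue=∅
  L5: def={x} ue={x}
  L6: def={m,r,x} ue=∅

Live sets:
  L0 li=∅ lo=∅
  L1 li=∅ lo={x}
  L2 li=∅ lo=∅
  L3 li={x} lo={x}
  L4 li={x} lo={x}
  L5 li={x} lo={x}
  L6 li=∅ lo=∅

Conflict graph:
  a: {m,x}
  m: {a,r,x}
  r: {m,x}
  x: {a,m,r}

Colouring:
  clique {a,m,x} ⇒ need ≥ 3
  3-colouring: r0={m}  r1={x}  r2={a,r}
  χ = 3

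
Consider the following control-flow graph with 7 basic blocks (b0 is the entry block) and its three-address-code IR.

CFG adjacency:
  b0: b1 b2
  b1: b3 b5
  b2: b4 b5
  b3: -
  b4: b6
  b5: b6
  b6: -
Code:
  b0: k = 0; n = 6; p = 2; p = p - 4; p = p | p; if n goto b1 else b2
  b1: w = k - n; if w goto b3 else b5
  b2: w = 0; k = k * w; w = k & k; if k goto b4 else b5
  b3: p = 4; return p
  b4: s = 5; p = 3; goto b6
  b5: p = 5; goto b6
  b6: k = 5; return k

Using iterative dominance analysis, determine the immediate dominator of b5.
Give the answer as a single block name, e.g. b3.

idom tree: b1←b0 b2←b0 b3←b1 b4←b2 b5←b0 b6←b0
Join-block Dom:
  b5: preds {b1,b2}: {b0,b1} ∩ {b0,b2} = {b0}; idom=b0
  b6: preds {b4,b5}: {b0,b2,b4} ∩ {b0,b5} = {b0}; idom=b0

idom(b5) = b0

Answer: b0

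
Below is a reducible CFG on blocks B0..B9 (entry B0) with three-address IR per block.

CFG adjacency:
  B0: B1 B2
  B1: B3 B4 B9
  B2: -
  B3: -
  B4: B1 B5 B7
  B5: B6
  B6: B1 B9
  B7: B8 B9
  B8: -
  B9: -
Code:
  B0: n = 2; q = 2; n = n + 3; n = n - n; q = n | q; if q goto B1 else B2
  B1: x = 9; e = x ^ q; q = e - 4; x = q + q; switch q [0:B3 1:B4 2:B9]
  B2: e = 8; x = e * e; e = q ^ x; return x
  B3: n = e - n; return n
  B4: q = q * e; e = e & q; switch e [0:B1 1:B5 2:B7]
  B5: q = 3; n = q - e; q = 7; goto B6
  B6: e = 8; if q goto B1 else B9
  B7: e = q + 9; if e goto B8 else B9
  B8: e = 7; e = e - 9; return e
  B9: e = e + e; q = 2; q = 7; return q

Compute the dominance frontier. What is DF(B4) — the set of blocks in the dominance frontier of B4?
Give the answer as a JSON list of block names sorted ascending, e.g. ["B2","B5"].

Answer: ["B1", "B9"]

Analysis:
idom tree: B1←B0 B2←B0 B3←B1 B4←B1 B5←B4 B6←B5 B7←B4 B8←B7 B9←B1
Dom∩ at merges:
  B1: preds {B0,B4,B6}: {B0} ∩ {B0,B1,B4} ∩ {B0,B1,B4,B5,B6} = {B0}; idom=B0
  B9: preds {B1,B6,B7}: {B0,B1} ∩ {B0,B1,B4,B5,B6} ∩ {B0,B1,B4,B7} = {B0,B1}; idom=B1

DF walk-up:
  join B1 pred B0: · stop@B0
  join B1 pred B4: B4→B1 stop@B0
  join B1 pred B6: B6→B5→B4→B1 stop@B0
  join B9 pred B1: · stop@B1
  join B9 pred B6: B6→B5→B4 stop@B1
  join B9 pred B7: B7→B4 stop@B1
  B0: DF=∅
  B1: DF={B1}
  B2: DF=∅
  B3: DF=∅
  B4: DF={B1,B9}
  B5: DF={B1,B9}
  B6: DF={B1,B9}
  B7: DF={B9}
  B8: DF=∅
  B9: DF=∅

DF(B4) = ["B1", "B9"]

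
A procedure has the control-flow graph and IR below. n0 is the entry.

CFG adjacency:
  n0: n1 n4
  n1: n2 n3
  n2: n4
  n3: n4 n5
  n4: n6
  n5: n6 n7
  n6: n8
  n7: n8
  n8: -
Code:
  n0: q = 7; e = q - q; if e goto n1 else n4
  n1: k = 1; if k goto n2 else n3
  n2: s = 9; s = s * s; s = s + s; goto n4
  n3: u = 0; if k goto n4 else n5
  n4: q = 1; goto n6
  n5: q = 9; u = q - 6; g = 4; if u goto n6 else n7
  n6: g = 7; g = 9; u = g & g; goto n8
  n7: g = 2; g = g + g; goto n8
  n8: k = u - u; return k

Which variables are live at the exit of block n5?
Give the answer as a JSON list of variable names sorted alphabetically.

Answer: ["u"]

Analysis:
Per-block:
  n0 def {e,q} use ∅
  n1 def {k} use ∅
  n2 def {s} use ∅
  n3 def {u} use {k}
  n4 def {q} use ∅
  n5 def {g,q,u} use ∅
  n6 def {g,u} use ∅
  n7 def {g} use ∅
  n8 def {k} use {u}

Backward fixpoint:
  n0 li=∅ lo=∅
  n1 li=∅ lo={k}
  n2 li=∅ lo=∅
  n3 li={k} lo=∅
  n4 li=∅ lo=∅
  n5 li=∅ lo={u}
  n6 li=∅ lo={u}
  n7 li={u} lo={u}
  n8 li={u} lo=∅

live-out(n5) = ["u"]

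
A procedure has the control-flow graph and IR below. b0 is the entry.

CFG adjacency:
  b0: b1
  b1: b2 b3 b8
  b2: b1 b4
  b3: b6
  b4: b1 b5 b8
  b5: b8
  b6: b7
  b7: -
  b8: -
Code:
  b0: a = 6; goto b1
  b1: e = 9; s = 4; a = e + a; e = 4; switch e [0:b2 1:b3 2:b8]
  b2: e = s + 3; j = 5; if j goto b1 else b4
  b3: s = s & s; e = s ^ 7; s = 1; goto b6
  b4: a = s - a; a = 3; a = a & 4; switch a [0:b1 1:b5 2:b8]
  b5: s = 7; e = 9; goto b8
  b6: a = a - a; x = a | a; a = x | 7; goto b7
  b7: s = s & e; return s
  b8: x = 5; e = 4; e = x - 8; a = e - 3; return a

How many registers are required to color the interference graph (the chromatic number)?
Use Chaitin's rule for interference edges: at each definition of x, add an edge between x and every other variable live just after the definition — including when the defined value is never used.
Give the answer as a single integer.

Block summaries:
  b0 def {a} use ∅
  b1 def {a,e,s} use {a}
  b2 def {e,j} use {s}
  b3 def {e,s} use {s}
  b4 def {a} use {a,s}
  b5 def {e,s} use ∅
  b6 def {a,x} use {a}
  b7 def {s} use {e,s}
  b8 def {a,e,x} use ∅

Backward fixpoint:
  b0: in=∅ out={a}
  b1: in={a} out={a,s}
  b2: in={a,s} out={a,s}
  b3: in={a,s} out={a,e,s}
  b4: in={a,s} out={a}
  b5: in=∅ out=∅
  b6: in={a,e,s} out={e,s}
  b7: in={e,s} out=∅
  b8: in=∅ out=∅

Conflict graph:
  a — {e,j,s}
  e — {a,s,x}
  j — {a,s}
  s — {a,e,j,x}
  x — {e,s}

Colouring:
  clique {a,e,s} ⇒ need ≥ 3
  assign a→r1 e→r2 j→r2 s→r0 x→r1 — no edge inside a register ⇒ χ ≤ 3
  χ = 3

Answer: 3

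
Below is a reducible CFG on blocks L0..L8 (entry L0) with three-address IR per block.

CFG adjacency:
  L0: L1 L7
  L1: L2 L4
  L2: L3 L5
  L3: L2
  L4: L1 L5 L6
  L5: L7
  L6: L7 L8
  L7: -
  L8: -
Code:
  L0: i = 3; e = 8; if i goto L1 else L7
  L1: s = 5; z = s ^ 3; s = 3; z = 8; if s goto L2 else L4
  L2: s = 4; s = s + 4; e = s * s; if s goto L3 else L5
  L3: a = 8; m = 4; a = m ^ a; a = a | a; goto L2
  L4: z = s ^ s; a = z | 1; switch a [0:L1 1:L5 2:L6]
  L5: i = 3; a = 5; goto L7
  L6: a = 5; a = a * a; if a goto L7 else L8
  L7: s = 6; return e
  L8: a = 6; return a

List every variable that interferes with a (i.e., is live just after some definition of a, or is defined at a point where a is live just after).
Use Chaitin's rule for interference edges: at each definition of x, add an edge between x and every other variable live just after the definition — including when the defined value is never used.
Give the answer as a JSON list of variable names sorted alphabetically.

Answer: ["e", "m"]

Derivation:
Per-block:
  L0 def {e,i} use ∅
  L1 def {s,z} use ∅
  L2 def {e,s} use ∅
  L3 def {a,m} use ∅
  L4 def {a,z} use {s}
  L5 def {a,i} use ∅
  L6 def {a} use ∅
  L7 def {s} use {e}
  L8 def {a} use ∅

Liveness:
  L0: in=∅ out={e}
  L1: in={e} out={e,s}
  L2: in=∅ out={e}
  L3: in=∅ out=∅
  L4: in={e,s} out={e}
  L5: in={e} out={e}
  L6: in={e} out={e}
  L7: in={e} out=∅
  L8: in=∅ out=∅

Conflict graph:
  a: {e,m}
  e: {a,i,s,z}
  i: {e}
  m: {a}
  s: {e,z}
  z: {e,s}

N(a) = ["e", "m"]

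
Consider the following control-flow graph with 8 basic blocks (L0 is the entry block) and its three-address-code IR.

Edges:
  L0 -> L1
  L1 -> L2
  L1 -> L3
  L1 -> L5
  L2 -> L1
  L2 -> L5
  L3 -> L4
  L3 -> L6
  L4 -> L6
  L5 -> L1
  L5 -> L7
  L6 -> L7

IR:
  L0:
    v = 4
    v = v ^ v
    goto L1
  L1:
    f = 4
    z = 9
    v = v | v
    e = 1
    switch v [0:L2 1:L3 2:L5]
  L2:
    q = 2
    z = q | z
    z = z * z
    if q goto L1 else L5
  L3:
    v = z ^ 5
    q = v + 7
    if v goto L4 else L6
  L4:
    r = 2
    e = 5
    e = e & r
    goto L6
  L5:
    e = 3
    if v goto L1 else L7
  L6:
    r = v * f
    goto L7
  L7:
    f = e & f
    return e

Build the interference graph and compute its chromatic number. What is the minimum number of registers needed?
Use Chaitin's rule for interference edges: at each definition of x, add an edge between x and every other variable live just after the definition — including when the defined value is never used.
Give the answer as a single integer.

Block summaries:
  L0 def {v} use ∅
  L1 def {e,f,v,z} use {v}
  L2 def {q,z} use {z}
  L3 def {q,v} use {z}
  L4 def {e,r} use ∅
  L5 def {e} use {v}
  L6 def {r} use {f,v}
  L7 def {f} use {e,f}

Liveness:
  L0: in=∅ out={v}
  L1: in={v} out={e,f,v,z}
  L2: in={f,v,z} out={f,v}
  L3: in={e,f,z} out={e,f,v}
  L4: in={f,v} out={e,f,v}
  L5: in={f,v} out={e,f,v}
  L6: in={e,f,v} out={e,f}
  L7: in={e,f} out=∅

Interfere edges:
  e↔{f,q,r,v,z}
  f↔{e,q,r,v,z}
  q↔{e,f,v,z}
  r↔{e,f,v}
  v↔{e,f,q,r,z}
  z↔{e,f,q,v}

Colouring:
  lower bound: {e,f,q,v,z} mutually conflict ⇒ χ ≥ 5
  5-colouring: r0={e}  r1={f}  r2={v}  r3={q,r}  r4={z}
  χ = 5

Answer: 5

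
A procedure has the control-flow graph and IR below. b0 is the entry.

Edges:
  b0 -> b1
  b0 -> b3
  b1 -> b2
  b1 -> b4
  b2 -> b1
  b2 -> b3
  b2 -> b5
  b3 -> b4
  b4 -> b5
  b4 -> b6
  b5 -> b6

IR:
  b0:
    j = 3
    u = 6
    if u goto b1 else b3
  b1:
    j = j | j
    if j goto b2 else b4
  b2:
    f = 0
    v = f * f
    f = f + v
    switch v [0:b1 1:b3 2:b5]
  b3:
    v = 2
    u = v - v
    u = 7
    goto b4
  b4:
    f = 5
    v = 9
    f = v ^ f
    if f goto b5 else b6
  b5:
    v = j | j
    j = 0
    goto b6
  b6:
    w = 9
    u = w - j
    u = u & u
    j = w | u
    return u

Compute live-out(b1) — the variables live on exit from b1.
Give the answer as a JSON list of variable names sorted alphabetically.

Answer: ["j"]

Derivation:
Per-block:
  b0: {j,u} / ∅
  b1: {j} / {j}
  b2: {f,v} / ∅
  b3: {u,v} / ∅
  b4: {f,v} / ∅
  b5: {j,v} / {j}
  b6: {j,u,w} / {j}

Backward fixpoint:
  live b0: ∅→{j}
  live b1: {j}→{j}
  live b2: {j}→{j}
  live b3: {j}→{j}
  live b4: {j}→{j}
  live b5: {j}→{j}
  live b6: {j}→∅

live-out(b1) = ["j"]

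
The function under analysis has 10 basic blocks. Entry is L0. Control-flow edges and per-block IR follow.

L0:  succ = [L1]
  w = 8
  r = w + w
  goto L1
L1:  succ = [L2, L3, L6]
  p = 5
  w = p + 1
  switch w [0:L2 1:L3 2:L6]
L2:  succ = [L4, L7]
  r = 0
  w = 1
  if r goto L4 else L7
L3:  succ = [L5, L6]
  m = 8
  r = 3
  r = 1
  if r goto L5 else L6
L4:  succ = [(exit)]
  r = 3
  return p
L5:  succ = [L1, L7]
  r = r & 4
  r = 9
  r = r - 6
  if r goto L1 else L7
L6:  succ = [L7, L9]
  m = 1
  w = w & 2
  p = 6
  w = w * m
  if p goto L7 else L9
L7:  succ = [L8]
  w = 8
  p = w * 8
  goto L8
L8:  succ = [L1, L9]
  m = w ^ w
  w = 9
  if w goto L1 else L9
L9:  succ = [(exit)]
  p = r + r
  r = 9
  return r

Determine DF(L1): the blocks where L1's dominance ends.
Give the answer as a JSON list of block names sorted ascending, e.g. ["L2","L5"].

idom tree: L1←L0 L2←L1 L3←L1 L4←L2 L5←L3 L6←L1 L7←L1 L8←L7 L9←L1
Dom at joins:
  L1: preds {L0,L5,L8}: {L0} ∩ {L0,L1,L3,L5} ∩ {L0,L1,L7,L8} = {L0}; idom=L0
  L6: preds {L1,L3}: {L0,L1} ∩ {L0,L1,L3} = {L0,L1}; idom=L1
  L7: preds {L2,L5,L6}: {L0,L1,L2} ∩ {L0,L1,L3,L5} ∩ {L0,L1,L6} = {L0,L1}; idom=L1
  L9: preds {L6,L8}: {L0,L1,L6} ∩ {L0,L1,L7,L8} = {L0,L1}; idom=L1

Frontier:
  join L1 pred L0: · stop@L0
  join L1 pred L5: L5→L3→L1 stop@L0
  join L1 pred L8: L8→L7→L1 stop@L0
  join L6 pred L1: · stop@L1
  join L6 pred L3: L3 stop@L1
  join L7 pred L2: L2 stop@L1
  join L7 pred L5: L5→L3 stop@L1
  join L7 pred L6: L6 stop@L1
  join L9 pred L6: L6 stop@L1
  join L9 pred L8: L8→L7 stop@L1
  DF(L0)=∅
  DF(L1)={L1}
  DF(L2)={L7}
  DF(L3)={L1,L6,L7}
  DF(L4)=∅
  DF(L5)={L1,L7}
  DF(L6)={L7,L9}
  DF(L7)={L1,L9}
  DF(L8)={L1,L9}
  DF(L9)=∅

DF(L1) = ["L1"]

Answer: ["L1"]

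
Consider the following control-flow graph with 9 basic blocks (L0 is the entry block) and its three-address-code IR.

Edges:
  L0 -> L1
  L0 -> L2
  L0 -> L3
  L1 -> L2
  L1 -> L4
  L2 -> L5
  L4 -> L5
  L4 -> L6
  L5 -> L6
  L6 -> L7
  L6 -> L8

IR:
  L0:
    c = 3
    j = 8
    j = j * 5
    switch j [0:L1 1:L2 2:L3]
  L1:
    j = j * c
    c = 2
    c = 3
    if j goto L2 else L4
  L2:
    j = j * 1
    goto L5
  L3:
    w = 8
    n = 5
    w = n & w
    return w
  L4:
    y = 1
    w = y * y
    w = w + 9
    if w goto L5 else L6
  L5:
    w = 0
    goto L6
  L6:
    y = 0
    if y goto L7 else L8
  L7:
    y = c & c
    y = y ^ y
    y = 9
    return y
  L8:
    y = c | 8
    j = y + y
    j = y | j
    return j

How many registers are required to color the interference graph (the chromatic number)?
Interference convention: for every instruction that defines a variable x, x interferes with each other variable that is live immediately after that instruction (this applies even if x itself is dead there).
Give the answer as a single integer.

Answer: 3

Working:
def/use:
  L0: def={c,j} ue=∅
  L1: def={c,j} ue={c,j}
  L2: def={j} ue={j}
  L3: def={n,w} ue=∅
  L4: def={w,y} ue=∅
  L5: def={w} ue=∅
  L6: def={y} ue=∅
  L7: def={y} ue={c}
  L8: def={j,y} ue={c}

Backward fixpoint:
  live L0: ∅→{c,j}
  live L1: {c,j}→{c,j}
  live L2: {c,j}→{c}
  live L3: ∅→∅
  live L4: {c}→{c}
  live L5: {c}→{c}
  live L6: {c}→{c}
  live L7: {c}→∅
  live L8: {c}→∅

Interference:
  c — {j,w,y}
  j — {c,y}
  n — {w}
  w — {c,n}
  y — {c,j}

Registers:
  clique {c,j,y} ⇒ need ≥ 3
  3-colouring: r0={c,n}  r1={j,w}  r2={y}
  χ = 3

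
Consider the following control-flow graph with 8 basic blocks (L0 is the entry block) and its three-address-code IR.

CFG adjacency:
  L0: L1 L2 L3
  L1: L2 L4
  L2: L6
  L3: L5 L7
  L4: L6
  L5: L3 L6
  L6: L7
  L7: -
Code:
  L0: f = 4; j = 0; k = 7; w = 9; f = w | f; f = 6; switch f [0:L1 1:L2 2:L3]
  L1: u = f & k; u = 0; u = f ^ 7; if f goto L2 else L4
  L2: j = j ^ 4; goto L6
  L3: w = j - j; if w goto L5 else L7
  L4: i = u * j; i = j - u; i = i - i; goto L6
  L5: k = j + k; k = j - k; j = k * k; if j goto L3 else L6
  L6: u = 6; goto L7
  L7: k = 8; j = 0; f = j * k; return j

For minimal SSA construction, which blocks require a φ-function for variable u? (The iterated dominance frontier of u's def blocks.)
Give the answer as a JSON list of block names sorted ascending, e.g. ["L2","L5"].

Answer: ["L2", "L6", "L7"]

Analysis:
idom tree: L1←L0 L2←L0 L3←L0 L4←L1 L5←L3 L6←L0 L7←L0
Dom at joins:
  L2: preds {L0,L1}: {L0} ∩ {L0,L1} = {L0}; idom=L0
  L3: preds {L0,L5}: {L0} ∩ {L0,L3,L5} = {L0}; idom=L0
  L6: preds {L2,L4,L5}: {L0,L2} ∩ {L0,L1,L4} ∩ {L0,L3,L5} = {L0}; idom=L0
  L7: preds {L3,L6}: {L0,L3} ∩ {L0,L6} = {L0}; idom=L0

Frontier:
  L2←L0: walk · to L0
  L2←L1: walk L1 to L0
  L3←L0: walk · to L0
  L3←L5: walk L5→L3 to L0
  L6←L2: walk L2 to L0
  L6←L4: walk L4→L1 to L0
  L6←L5: walk L5→L3 to L0
  L7←L3: walk L3 to L0
  L7←L6: walk L6 to L0
  L0: DF=∅
  L1: DF={L2,L6}
  L2: DF={L6}
  L3: DF={L3,L6,L7}
  L4: DF={L6}
  L5: DF={L3,L6}
  L6: DF={L7}
  L7: DF=∅

φ for u: defs {L1,L6}
  DF⁺ = {L2,L6,L7}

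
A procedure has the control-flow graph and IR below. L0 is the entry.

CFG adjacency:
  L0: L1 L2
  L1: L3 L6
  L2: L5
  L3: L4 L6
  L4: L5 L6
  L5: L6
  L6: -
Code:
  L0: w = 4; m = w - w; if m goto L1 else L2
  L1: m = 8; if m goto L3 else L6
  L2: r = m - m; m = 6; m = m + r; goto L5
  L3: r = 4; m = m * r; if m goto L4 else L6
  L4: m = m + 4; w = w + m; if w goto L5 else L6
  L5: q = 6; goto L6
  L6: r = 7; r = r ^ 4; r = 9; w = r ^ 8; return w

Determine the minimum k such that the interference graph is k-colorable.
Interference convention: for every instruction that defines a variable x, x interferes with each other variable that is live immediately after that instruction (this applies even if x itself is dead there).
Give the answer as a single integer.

def/use:
  L0: def={m,w} ue=∅
  L1: def={m} ue=∅
  L2: def={m,r} ue={m}
  L3: def={m,r} ue={m}
  L4: def={m,w} ue={m,w}
  L5: def={q} ue=∅
  L6: def={r,w} ue=∅

Liveness:
  live L0: ∅→{m,w}
  live L1: {w}→{m,w}
  live L2: {m}→∅
  live L3: {m,w}→{m,w}
  live L4: {m,w}→∅
  live L5: ∅→∅
  live L6: ∅→∅

Interference:
  m — {r,w}
  q — ∅
  r — {m,w}
  w — {m,r}

Registers:
  {m,r,w} pairwise interfere (3-clique) ⇒ χ ≥ 3
  assign m→r0 q→r0 r→r1 w→r2 — no edge inside a register ⇒ χ ≤ 3
  χ = 3

Answer: 3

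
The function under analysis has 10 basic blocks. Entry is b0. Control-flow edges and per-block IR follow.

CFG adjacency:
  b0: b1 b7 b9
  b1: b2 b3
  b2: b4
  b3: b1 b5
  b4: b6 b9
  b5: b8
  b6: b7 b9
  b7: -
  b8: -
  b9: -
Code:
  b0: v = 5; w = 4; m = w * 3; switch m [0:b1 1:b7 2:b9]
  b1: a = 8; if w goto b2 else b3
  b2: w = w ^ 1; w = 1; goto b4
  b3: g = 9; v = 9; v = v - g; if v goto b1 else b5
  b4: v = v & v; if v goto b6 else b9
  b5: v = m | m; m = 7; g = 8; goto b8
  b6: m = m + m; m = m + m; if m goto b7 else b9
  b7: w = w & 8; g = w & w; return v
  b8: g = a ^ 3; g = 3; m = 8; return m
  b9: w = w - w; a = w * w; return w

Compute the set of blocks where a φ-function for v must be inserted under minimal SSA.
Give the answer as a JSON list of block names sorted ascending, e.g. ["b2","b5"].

Answer: ["b1", "b7", "b9"]

Analysis:
idom tree: b1←b0 b2←b1 b3←b1 b4←b2 b5←b3 b6←b4 b7←b0 b8←b5 b9←b0
Dom∩ at merges:
  b1: preds {b0,b3}: {b0} ∩ {b0,b1,b3} = {b0}; idom=b0
  b7: preds {b0,b6}: {b0} ∩ {b0,b1,b2,b4,b6} = {b0}; idom=b0
  b9: preds {b0,b4,b6}: {b0} ∩ {b0,b1,b2,b4} ∩ {b0,b1,b2,b4,b6} = {b0}; idom=b0

Frontier:
  b1←b0: walk · to b0
  b1←b3: walk b3→b1 to b0
  b7←b0: walk · to b0
  b7←b6: walk b6→b4→b2→b1 to b0
  b9←b0: walk · to b0
  b9←b4: walk b4→b2→b1 to b0
  b9←b6: walk b6→b4→b2→b1 to b0
  b0 → ∅
  b1 → {b1,b7,b9}
  b2 → {b7,b9}
  b3 → {b1}
  b4 → {b7,b9}
  b5 → ∅
  b6 → {b7,b9}
  b7 → ∅
  b8 → ∅
  b9 → ∅

φ for v: defs {b0,b3,b4,b5}
  DF⁺ = {b1,b7,b9}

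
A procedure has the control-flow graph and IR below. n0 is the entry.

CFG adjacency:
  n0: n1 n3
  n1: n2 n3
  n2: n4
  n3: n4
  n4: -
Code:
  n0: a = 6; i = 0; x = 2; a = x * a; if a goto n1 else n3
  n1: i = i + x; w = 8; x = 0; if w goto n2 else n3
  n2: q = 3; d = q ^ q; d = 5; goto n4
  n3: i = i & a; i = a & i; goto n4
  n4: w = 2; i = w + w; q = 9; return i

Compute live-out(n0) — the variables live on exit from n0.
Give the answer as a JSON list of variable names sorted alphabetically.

Answer: ["a", "i", "x"]

Working:
def/use:
  n0: def={a,i,x} ue=∅
  n1: def={i,w,x} ue={i,x}
  n2: def={d,q} ue=∅
  n3: def={i} ue={a,i}
  n4: def={i,q,w} ue=∅

Liveness:
  n0 li=∅ lo={a,i,x}
  n1 li={a,i,x} lo={a,i}
  n2 li=∅ lo=∅
  n3 li={a,i} lo=∅
  n4 li=∅ lo=∅

live-out(n0) = ["a", "i", "x"]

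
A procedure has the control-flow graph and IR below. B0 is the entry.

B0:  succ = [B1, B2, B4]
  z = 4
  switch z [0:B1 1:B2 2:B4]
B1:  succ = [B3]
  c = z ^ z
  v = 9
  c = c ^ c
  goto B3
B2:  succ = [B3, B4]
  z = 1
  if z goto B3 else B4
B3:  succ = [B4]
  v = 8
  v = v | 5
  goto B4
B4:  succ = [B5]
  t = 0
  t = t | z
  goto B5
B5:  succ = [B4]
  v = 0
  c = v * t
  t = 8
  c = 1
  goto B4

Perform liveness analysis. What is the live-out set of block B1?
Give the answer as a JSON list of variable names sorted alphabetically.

Per-block:
  B0 def {z} use ∅
  B1 def {c,v} use {z}
  B2 def {z} use ∅
  B3 def {v} use ∅
  B4 def {t} use {z}
  B5 def {c,t,v} use {t}

Live sets:
  live B0: ∅→{z}
  live B1: {z}→{z}
  live B2: ∅→{z}
  live B3: {z}→{z}
  live B4: {z}→{t,z}
  live B5: {t,z}→{z}

live-out(B1) = ["z"]

Answer: ["z"]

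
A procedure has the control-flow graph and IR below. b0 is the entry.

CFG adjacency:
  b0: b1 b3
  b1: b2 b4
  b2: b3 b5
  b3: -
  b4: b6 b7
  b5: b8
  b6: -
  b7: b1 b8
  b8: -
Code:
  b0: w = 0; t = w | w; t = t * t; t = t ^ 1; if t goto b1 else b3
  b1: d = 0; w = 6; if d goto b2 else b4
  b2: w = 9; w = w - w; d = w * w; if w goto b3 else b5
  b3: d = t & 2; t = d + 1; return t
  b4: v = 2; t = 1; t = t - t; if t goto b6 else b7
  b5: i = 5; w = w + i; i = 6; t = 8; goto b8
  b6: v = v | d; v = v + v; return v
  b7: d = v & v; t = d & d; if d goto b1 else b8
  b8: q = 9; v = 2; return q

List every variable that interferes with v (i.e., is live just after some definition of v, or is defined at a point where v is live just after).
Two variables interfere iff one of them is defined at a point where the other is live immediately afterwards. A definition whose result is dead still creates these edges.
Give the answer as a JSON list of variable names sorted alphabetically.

Answer: ["d", "q", "t"]

Derivation:
Block summaries:
  b0 def {t,w} use ∅
  b1 def {d,w} use ∅
  b2 def {d,w} use ∅
  b3 def {d,t} use {t}
  b4 def {t,v} use ∅
  b5 def {i,t,w} use {w}
  b6 def {v} use {d,v}
  b7 def {d,t} use {v}
  b8 def {q,v} use ∅

Liveness:
  b0: in=∅ out={t}
  b1: in={t} out={d,t}
  b2: in={t} out={t,w}
  b3: in={t} out=∅
  b4: in={d} out={d,v}
  b5: in={w} out=∅
  b6: in={d,v} out=∅
  b7: in={v} out={t}
  b8: in=∅ out=∅

Interference:
  d — {t,v,w}
  i — {w}
  q — {v}
  t — {d,v,w}
  v — {d,q,t}
  w — {d,i,t}

N(v) = ["d", "q", "t"]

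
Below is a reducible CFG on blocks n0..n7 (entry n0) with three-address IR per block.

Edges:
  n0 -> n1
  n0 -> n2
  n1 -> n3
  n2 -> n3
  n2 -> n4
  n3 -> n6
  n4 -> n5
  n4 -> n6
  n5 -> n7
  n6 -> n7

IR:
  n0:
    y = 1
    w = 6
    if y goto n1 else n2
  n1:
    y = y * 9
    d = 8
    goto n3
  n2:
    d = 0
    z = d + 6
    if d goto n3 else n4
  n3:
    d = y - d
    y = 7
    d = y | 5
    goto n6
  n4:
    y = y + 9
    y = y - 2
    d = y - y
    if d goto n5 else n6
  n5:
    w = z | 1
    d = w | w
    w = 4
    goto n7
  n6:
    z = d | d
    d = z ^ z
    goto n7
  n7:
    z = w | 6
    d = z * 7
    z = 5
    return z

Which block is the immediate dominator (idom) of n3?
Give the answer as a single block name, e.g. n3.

idom tree: n1←n0 n2←n0 n3←n0 n4←n2 n5←n4 n6←n0 n7←n0
Dom∩ at merges:
  n3: preds {n1,n2}: {n0,n1} ∩ {n0,n2} = {n0}; idom=n0
  n6: preds {n3,n4}: {n0,n3} ∩ {n0,n2,n4} = {n0}; idom=n0
  n7: preds {n5,n6}: {n0,n2,n4,n5} ∩ {n0,n6} = {n0}; idom=n0

idom(n3) = n0

Answer: n0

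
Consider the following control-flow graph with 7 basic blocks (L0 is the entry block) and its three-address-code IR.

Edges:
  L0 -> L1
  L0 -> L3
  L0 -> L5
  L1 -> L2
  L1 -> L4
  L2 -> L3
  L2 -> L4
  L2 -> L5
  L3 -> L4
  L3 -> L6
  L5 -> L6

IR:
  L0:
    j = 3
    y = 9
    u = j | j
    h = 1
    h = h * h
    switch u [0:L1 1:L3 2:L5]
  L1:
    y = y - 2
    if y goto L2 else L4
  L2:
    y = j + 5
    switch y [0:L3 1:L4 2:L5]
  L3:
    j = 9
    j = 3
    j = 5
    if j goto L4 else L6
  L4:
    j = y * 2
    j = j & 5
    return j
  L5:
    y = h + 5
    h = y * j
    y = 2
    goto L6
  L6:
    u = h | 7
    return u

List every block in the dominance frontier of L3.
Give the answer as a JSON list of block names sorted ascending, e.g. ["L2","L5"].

Answer: ["L4", "L6"]

Analysis:
idom tree: L1←L0 L2←L1 L3←L0 L4←L0 L5←L0 L6←L0
Dom at joins:
  L3: preds {L0,L2}: {L0} ∩ {L0,L1,L2} = {L0}; idom=L0
  L4: preds {L1,L2,L3}: {L0,L1} ∩ {L0,L1,L2} ∩ {L0,L3} = {L0}; idom=L0
  L5: preds {L0,L2}: {L0} ∩ {L0,L1,L2} = {L0}; idom=L0
  L6: preds {L3,L5}: {L0,L3} ∩ {L0,L5} = {L0}; idom=L0

DF walk-up:
  L3←L0: walk · to L0
  L3←L2: walk L2→L1 to L0
  L4←L1: walk L1 to L0
  L4←L2: walk L2→L1 to L0
  L4←L3: walk L3 to L0
  L5←L0: walk · to L0
  L5←L2: walk L2→L1 to L0
  L6←L3: walk L3 to L0
  L6←L5: walk L5 to L0
  L0: DF=∅
  L1: DF={L3,L4,L5}
  L2: DF={L3,L4,L5}
  L3: DF={L4,L6}
  L4: DF=∅
  L5: DF={L6}
  L6: DF=∅

DF(L3) = ["L4", "L6"]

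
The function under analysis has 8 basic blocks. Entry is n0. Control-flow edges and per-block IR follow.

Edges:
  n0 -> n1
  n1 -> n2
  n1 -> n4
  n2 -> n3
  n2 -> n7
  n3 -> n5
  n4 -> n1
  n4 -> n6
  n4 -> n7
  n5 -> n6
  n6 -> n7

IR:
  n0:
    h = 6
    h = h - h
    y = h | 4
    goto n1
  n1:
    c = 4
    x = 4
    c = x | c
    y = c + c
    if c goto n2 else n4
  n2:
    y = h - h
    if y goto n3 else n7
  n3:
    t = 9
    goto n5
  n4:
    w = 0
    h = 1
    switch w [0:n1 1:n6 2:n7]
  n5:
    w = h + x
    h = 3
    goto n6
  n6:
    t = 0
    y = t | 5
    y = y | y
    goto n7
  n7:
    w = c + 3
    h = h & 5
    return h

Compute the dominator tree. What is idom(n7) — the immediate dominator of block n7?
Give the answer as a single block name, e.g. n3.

Answer: n1

Derivation:
idom tree: n1←n0 n2←n1 n3←n2 n4←n1 n5←n3 n6←n1 n7←n1
Dom at joins:
  n1: preds {n0,n4}: {n0} ∩ {n0,n1,n4} = {n0}; idom=n0
  n6: preds {n4,n5}: {n0,n1,n4} ∩ {n0,n1,n2,n3,n5} = {n0,n1}; idom=n1
  n7: preds {n2,n4,n6}: {n0,n1,n2} ∩ {n0,n1,n4} ∩ {n0,n1,n6} = {n0,n1}; idom=n1

idom(n7) = n1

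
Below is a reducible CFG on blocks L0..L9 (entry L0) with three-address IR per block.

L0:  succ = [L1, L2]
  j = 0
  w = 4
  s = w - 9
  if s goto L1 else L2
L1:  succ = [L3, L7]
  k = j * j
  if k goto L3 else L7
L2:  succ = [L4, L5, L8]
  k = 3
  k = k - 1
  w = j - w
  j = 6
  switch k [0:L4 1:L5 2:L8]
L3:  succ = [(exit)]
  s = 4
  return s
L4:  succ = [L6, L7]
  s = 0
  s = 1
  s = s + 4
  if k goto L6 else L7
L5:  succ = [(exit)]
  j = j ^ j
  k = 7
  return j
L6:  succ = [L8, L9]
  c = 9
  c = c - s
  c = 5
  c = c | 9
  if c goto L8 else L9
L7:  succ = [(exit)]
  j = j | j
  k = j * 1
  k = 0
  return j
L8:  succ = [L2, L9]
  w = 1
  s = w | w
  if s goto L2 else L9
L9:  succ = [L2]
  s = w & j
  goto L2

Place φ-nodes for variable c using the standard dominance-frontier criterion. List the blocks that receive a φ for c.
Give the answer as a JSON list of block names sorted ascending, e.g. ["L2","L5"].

idom tree: L1←L0 L2←L0 L3←L1 L4←L2 L5←L2 L6←L4 L7←L0 L8←L2 L9←L2
Dom∩ at merges:
  L2: preds {L0,L8,L9}: {L0} ∩ {L0,L2,L8} ∩ {L0,L2,L9} = {L0}; idom=L0
  L7: preds {L1,L4}: {L0,L1} ∩ {L0,L2,L4} = {L0}; idom=L0
  L8: preds {L2,L6}: {L0,L2} ∩ {L0,L2,L4,L6} = {L0,L2}; idom=L2
  L9: preds {L6,L8}: {L0,L2,L4,L6} ∩ {L0,L2,L8} = {L0,L2}; idom=L2

Frontier:
  L2←L0: walk · to L0
  L2←L8: walk L8→L2 to L0
  L2←L9: walk L9→L2 to L0
  L7←L1: walk L1 to L0
  L7←L4: walk L4→L2 to L0
  L8←L2: walk · to L2
  L8←L6: walk L6→L4 to L2
  L9←L6: walk L6→L4 to L2
  L9←L8: walk L8 to L2
  L0 → ∅
  L1 → {L7}
  L2 → {L2,L7}
  L3 → ∅
  L4 → {L7,L8,L9}
  L5 → ∅
  L6 → {L8,L9}
  L7 → ∅
  L8 → {L2,L9}
  L9 → {L2}

φ for c: defs {L6}
  DF⁺ = {L2,L7,L8,L9}

Answer: ["L2", "L7", "L8", "L9"]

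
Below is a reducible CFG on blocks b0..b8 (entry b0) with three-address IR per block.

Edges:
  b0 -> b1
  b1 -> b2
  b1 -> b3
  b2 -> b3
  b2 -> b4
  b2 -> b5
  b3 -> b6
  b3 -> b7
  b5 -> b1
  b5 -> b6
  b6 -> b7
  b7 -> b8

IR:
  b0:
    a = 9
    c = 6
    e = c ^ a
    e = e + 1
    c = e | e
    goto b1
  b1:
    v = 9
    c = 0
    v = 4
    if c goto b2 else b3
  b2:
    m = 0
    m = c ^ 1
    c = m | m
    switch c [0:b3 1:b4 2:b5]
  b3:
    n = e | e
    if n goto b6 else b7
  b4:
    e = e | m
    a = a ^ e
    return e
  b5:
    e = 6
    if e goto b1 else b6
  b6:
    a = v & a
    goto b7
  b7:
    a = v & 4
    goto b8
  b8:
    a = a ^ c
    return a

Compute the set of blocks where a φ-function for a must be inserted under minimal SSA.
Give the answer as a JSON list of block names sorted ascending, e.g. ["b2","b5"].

idom tree: b1←b0 b2←b1 b3←b1 b4←b2 b5←b2 b6←b1 b7←b1 b8←b7
Dom∩ at merges:
  b1: preds {b0,b5}: {b0} ∩ {b0,b1,b2,b5} = {b0}; idom=b0
  b3: preds {b1,b2}: {b0,b1} ∩ {b0,b1,b2} = {b0,b1}; idom=b1
  b6: preds {b3,b5}: {b0,b1,b3} ∩ {b0,b1,b2,b5} = {b0,b1}; idom=b1
  b7: preds {b3,b6}: {b0,b1,b3} ∩ {b0,b1,b6} = {b0,b1}; idom=b1

DF walk-up:
  b1←b0: walk · to b0
  b1←b5: walk b5→b2→b1 to b0
  b3←b1: walk · to b1
  b3←b2: walk b2 to b1
  b6←b3: walk b3 to b1
  b6←b5: walk b5→b2 to b1
  b7←b3: walk b3 to b1
  b7←b6: walk b6 to b1
  b0 → ∅
  b1 → {b1}
  b2 → {b1,b3,b6}
  b3 → {b6,b7}
  b4 → ∅
  b5 → {b1,b6}
  b6 → {b7}
  b7 → ∅
  b8 → ∅

φ for a: defs {b0,b4,b6,b7,b8}
  DF⁺ = {b7}

Answer: ["b7"]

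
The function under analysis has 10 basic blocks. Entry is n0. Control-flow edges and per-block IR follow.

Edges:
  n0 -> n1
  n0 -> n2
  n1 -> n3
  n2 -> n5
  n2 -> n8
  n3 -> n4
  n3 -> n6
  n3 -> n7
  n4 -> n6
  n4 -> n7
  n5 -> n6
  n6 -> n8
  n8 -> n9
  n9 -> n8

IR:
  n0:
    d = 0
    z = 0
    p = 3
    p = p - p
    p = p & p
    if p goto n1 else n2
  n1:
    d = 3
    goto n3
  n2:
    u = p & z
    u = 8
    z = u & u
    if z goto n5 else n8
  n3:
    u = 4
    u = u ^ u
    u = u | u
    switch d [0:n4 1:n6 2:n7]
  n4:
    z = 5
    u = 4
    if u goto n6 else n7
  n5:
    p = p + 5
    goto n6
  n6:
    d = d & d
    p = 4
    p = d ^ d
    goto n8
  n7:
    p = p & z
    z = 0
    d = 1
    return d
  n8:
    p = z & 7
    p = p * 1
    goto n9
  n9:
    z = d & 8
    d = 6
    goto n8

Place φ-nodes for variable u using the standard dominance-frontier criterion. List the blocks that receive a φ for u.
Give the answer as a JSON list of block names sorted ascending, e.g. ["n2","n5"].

Answer: ["n6", "n7", "n8"]

Analysis:
idom tree: n1←n0 n2←n0 n3←n1 n4←n3 n5←n2 n6←n0 n7←n3 n8←n0 n9←n8
Dom∩ at merges:
  n6: preds {n3,n4,n5}: {n0,n1,n3} ∩ {n0,n1,n3,n4} ∩ {n0,n2,n5} = {n0}; idom=n0
  n7: preds {n3,n4}: {n0,n1,n3} ∩ {n0,n1,n3,n4} = {n0,n1,n3}; idom=n3
  n8: preds {n2,n6,n9}: {n0,n2} ∩ {n0,n6} ∩ {n0,n8,n9} = {n0}; idom=n0

DF derivation:
  n6←n3: walk n3→n1 to n0
  n6←n4: walk n4→n3→n1 to n0
  n6←n5: walk n5→n2 to n0
  n7←n3: walk · to n3
  n7←n4: walk n4 to n3
  n8←n2: walk n2 to n0
  n8←n6: walk n6 to n0
  n8←n9: walk n9→n8 to n0
  DF(n0)=∅
  DF(n1)={n6}
  DF(n2)={n6,n8}
  DF(n3)={n6}
  DF(n4)={n6,n7}
  DF(n5)={n6}
  DF(n6)={n8}
  DF(n7)=∅
  DF(n8)={n8}
  DF(n9)={n8}

φ for u: defs {n2,n3,n4}
  DF⁺ = {n6,n7,n8}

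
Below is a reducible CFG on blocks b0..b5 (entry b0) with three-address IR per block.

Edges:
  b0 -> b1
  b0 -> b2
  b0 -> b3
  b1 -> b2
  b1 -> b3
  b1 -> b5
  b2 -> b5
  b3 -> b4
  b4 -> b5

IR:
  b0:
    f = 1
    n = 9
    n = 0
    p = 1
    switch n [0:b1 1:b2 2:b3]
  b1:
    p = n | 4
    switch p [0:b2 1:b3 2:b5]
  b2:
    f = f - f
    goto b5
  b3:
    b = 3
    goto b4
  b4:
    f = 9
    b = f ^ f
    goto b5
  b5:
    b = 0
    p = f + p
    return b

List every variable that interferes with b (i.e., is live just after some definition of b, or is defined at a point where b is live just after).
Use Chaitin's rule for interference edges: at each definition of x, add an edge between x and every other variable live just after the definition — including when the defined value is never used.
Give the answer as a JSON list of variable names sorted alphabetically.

Per-block:
  b0: def={f,n,p} ue=∅
  b1: def={p} ue={n}
  b2: def={f} ue={f}
  b3: def={b} ue=∅
  b4: def={b,f} ue=∅
  b5: def={b,p} ue={f,p}

Liveness:
  b0: in=∅ out={f,n,p}
  b1: in={f,n} out={f,p}
  b2: in={f,p} out={f,p}
  b3: in={p} out={p}
  b4: in={p} out={f,p}
  b5: in={f,p} out=∅

Conflict graph:
  b — {f,p}
  f — {b,n,p}
  n — {f,p}
  p — {b,f,n}

N(b) = ["f", "p"]

Answer: ["f", "p"]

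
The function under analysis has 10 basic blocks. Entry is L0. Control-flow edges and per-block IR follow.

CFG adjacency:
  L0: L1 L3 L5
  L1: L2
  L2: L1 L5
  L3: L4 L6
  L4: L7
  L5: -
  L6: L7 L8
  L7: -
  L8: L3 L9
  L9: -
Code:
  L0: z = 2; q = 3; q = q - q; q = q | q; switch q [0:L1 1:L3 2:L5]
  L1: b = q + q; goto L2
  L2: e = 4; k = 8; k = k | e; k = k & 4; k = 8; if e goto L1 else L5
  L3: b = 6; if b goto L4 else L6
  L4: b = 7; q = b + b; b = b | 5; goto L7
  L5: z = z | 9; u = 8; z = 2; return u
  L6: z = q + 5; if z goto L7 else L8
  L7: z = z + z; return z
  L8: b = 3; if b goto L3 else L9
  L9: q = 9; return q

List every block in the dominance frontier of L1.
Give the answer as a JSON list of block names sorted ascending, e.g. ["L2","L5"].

Answer: ["L1", "L5"]

Derivation:
idom tree: L1←L0 L2←L1 L3←L0 L4←L3 L5←L0 L6←L3 L7←L3 L8←L6 L9←L8
Dom at joins:
  L1: preds {L0,L2}: {L0} ∩ {L0,L1,L2} = {L0}; idom=L0
  L3: preds {L0,L8}: {L0} ∩ {L0,L3,L6,L8} = {L0}; idom=L0
  L5: preds {L0,L2}: {L0} ∩ {L0,L1,L2} = {L0}; idom=L0
  L7: preds {L4,L6}: {L0,L3,L4} ∩ {L0,L3,L6} = {L0,L3}; idom=L3

DF derivation:
  join L1 pred L0: · stop@L0
  join L1 pred L2: L2→L1 stop@L0
  join L3 pred L0: · stop@L0
  join L3 pred L8: L8→L6→L3 stop@L0
  join L5 pred L0: · stop@L0
  join L5 pred L2: L2→L1 stop@L0
  join L7 pred L4: L4 stop@L3
  join L7 pred L6: L6 stop@L3
  DF(L0)=∅
  DF(L1)={L1,L5}
  DF(L2)={L1,L5}
  DF(L3)={L3}
  DF(L4)={L7}
  DF(L5)=∅
  DF(L6)={L3,L7}
  DF(L7)=∅
  DF(L8)={L3}
  DF(L9)=∅

DF(L1) = ["L1", "L5"]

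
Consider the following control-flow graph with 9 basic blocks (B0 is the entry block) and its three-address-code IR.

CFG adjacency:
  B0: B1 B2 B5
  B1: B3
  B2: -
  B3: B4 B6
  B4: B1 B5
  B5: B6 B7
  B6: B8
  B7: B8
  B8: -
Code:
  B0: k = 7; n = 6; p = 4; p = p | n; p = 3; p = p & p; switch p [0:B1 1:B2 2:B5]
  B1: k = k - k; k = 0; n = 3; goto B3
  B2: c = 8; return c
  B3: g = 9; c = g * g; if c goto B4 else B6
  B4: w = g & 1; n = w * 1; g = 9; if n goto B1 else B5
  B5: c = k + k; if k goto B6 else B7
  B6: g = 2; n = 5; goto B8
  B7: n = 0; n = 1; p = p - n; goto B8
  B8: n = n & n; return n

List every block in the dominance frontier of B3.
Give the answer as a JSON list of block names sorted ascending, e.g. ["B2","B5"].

Answer: ["B1", "B5", "B6"]

Derivation:
idom tree: B1←B0 B2←B0 B3←B1 B4←B3 B5←B0 B6←B0 B7←B5 B8←B0
Dom at joins:
  B1: preds {B0,B4}: {B0} ∩ {B0,B1,B3,B4} = {B0}; idom=B0
  B5: preds {B0,B4}: {B0} ∩ {B0,B1,B3,B4} = {B0}; idom=B0
  B6: preds {B3,B5}: {B0,B1,B3} ∩ {B0,B5} = {B0}; idom=B0
  B8: preds {B6,B7}: {B0,B6} ∩ {B0,B5,B7} = {B0}; idom=B0

DF derivation:
  join B1 pred B0: · stop@B0
  join B1 pred B4: B4→B3→B1 stop@B0
  join B5 pred B0: · stop@B0
  join B5 pred B4: B4→B3→B1 stop@B0
  join B6 pred B3: B3→B1 stop@B0
  join B6 pred B5: B5 stop@B0
  join B8 pred B6: B6 stop@B0
  join B8 pred B7: B7→B5 stop@B0
  B0 → ∅
  B1 → {B1,B5,B6}
  B2 → ∅
  B3 → {B1,B5,B6}
  B4 → {B1,B5}
  B5 → {B6,B8}
  B6 → {B8}
  B7 → {B8}
  B8 → ∅

DF(B3) = ["B1", "B5", "B6"]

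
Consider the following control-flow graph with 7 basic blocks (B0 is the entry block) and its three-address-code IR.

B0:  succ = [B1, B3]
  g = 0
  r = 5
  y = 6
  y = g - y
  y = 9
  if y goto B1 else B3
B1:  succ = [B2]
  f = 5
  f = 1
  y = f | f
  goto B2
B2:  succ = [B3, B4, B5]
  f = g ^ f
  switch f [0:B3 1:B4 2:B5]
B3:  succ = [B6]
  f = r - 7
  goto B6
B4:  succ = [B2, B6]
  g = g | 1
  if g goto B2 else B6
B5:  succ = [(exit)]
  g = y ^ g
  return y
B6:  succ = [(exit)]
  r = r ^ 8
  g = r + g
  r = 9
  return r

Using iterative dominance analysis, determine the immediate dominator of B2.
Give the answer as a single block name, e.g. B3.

idom tree: B1←B0 B2←B1 B3←B0 B4←B2 B5←B2 B6←B0
Dom at joins:
  B2: preds {B1,B4}: {B0,B1} ∩ {B0,B1,B2,B4} = {B0,B1}; idom=B1
  B3: preds {B0,B2}: {B0} ∩ {B0,B1,B2} = {B0}; idom=B0
  B6: preds {B3,B4}: {B0,B3} ∩ {B0,B1,B2,B4} = {B0}; idom=B0

idom(B2) = B1

Answer: B1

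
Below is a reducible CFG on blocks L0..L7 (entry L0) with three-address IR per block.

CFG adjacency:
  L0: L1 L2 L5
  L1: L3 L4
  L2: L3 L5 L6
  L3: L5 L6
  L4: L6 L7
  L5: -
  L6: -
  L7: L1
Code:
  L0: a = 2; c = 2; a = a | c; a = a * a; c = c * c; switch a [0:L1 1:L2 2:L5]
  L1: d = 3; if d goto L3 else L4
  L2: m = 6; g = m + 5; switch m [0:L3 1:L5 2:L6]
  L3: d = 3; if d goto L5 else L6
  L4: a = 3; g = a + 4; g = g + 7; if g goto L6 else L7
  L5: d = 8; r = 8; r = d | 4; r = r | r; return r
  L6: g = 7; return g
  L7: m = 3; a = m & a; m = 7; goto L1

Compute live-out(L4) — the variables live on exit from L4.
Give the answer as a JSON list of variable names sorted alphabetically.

Block summaries:
  L0: def={a,c} ue=∅
  L1: def={d} ue=∅
  L2: def={g,m} ue=∅
  L3: def={d} ue=∅
  L4: def={a,g} ue=∅
  L5: def={d,r} ue=∅
  L6: def={g} ue=∅
  L7: def={a,m} ue={a}

Liveness:
  live L0: ∅→∅
  live L1: ∅→∅
  live L2: ∅→∅
  live L3: ∅→∅
  live L4: ∅→{a}
  live L5: ∅→∅
  live L6: ∅→∅
  live L7: {a}→∅

live-out(L4) = ["a"]

Answer: ["a"]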